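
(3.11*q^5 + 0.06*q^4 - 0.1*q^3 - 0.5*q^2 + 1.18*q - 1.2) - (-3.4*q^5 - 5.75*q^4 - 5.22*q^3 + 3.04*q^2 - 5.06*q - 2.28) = 6.51*q^5 + 5.81*q^4 + 5.12*q^3 - 3.54*q^2 + 6.24*q + 1.08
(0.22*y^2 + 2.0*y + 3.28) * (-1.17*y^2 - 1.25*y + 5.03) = -0.2574*y^4 - 2.615*y^3 - 5.231*y^2 + 5.96*y + 16.4984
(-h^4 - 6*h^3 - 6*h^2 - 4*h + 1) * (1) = -h^4 - 6*h^3 - 6*h^2 - 4*h + 1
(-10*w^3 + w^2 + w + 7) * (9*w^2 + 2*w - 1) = -90*w^5 - 11*w^4 + 21*w^3 + 64*w^2 + 13*w - 7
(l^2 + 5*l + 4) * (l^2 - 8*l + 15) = l^4 - 3*l^3 - 21*l^2 + 43*l + 60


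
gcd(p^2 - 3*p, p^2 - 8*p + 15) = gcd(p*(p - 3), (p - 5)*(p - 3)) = p - 3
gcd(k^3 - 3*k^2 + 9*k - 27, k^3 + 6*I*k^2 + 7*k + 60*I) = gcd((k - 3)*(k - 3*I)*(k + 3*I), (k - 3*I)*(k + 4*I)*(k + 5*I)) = k - 3*I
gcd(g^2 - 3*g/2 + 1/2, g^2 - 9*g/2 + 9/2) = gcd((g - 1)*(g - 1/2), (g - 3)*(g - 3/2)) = 1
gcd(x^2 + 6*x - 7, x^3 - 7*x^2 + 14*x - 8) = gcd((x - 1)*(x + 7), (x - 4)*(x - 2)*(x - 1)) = x - 1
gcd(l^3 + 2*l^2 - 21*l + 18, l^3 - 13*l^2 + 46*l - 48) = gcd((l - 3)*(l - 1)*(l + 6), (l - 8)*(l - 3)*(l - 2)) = l - 3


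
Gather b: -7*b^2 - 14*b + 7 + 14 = -7*b^2 - 14*b + 21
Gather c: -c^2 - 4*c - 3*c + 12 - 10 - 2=-c^2 - 7*c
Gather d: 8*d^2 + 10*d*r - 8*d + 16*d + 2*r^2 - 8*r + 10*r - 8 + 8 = 8*d^2 + d*(10*r + 8) + 2*r^2 + 2*r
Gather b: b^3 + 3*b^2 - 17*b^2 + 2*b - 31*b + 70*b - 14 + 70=b^3 - 14*b^2 + 41*b + 56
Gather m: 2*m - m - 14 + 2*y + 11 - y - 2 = m + y - 5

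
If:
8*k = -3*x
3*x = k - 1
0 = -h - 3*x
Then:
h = 8/9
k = 1/9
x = -8/27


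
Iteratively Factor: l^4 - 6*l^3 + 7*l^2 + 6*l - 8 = (l + 1)*(l^3 - 7*l^2 + 14*l - 8) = (l - 2)*(l + 1)*(l^2 - 5*l + 4) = (l - 2)*(l - 1)*(l + 1)*(l - 4)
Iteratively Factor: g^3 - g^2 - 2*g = (g + 1)*(g^2 - 2*g) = g*(g + 1)*(g - 2)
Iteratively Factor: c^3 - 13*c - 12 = (c - 4)*(c^2 + 4*c + 3) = (c - 4)*(c + 3)*(c + 1)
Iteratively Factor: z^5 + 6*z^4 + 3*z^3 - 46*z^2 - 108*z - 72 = (z + 2)*(z^4 + 4*z^3 - 5*z^2 - 36*z - 36) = (z + 2)*(z + 3)*(z^3 + z^2 - 8*z - 12) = (z + 2)^2*(z + 3)*(z^2 - z - 6) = (z - 3)*(z + 2)^2*(z + 3)*(z + 2)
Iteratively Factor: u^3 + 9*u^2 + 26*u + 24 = (u + 4)*(u^2 + 5*u + 6) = (u + 3)*(u + 4)*(u + 2)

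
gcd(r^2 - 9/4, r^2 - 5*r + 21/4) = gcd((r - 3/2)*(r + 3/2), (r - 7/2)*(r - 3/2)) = r - 3/2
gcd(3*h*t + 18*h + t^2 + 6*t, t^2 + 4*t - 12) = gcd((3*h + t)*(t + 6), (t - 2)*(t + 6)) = t + 6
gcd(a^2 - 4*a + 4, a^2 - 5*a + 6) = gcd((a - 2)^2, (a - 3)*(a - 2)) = a - 2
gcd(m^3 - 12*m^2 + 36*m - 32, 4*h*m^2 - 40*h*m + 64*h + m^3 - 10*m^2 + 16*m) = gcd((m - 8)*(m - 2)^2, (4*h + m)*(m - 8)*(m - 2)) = m^2 - 10*m + 16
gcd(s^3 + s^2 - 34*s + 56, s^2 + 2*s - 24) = s - 4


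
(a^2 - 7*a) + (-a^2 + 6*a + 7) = 7 - a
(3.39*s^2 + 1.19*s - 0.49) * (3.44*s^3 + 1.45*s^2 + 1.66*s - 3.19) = 11.6616*s^5 + 9.0091*s^4 + 5.6673*s^3 - 9.5492*s^2 - 4.6095*s + 1.5631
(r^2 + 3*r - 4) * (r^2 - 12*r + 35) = r^4 - 9*r^3 - 5*r^2 + 153*r - 140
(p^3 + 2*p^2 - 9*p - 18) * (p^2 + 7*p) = p^5 + 9*p^4 + 5*p^3 - 81*p^2 - 126*p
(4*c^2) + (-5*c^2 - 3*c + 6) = -c^2 - 3*c + 6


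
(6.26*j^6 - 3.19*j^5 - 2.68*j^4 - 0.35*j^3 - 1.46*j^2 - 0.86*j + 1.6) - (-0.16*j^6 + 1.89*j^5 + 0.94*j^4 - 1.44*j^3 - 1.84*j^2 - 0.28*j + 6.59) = 6.42*j^6 - 5.08*j^5 - 3.62*j^4 + 1.09*j^3 + 0.38*j^2 - 0.58*j - 4.99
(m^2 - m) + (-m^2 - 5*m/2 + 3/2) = 3/2 - 7*m/2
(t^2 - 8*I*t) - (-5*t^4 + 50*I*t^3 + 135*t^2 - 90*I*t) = 5*t^4 - 50*I*t^3 - 134*t^2 + 82*I*t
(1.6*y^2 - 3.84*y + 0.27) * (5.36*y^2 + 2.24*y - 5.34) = 8.576*y^4 - 16.9984*y^3 - 15.6984*y^2 + 21.1104*y - 1.4418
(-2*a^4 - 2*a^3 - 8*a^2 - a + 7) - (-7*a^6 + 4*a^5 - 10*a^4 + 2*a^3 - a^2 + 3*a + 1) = 7*a^6 - 4*a^5 + 8*a^4 - 4*a^3 - 7*a^2 - 4*a + 6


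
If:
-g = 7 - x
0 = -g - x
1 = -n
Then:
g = -7/2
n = -1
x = 7/2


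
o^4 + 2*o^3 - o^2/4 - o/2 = o*(o - 1/2)*(o + 1/2)*(o + 2)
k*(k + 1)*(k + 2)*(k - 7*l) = k^4 - 7*k^3*l + 3*k^3 - 21*k^2*l + 2*k^2 - 14*k*l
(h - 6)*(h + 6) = h^2 - 36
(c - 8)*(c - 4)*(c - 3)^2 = c^4 - 18*c^3 + 113*c^2 - 300*c + 288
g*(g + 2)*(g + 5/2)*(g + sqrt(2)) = g^4 + sqrt(2)*g^3 + 9*g^3/2 + 5*g^2 + 9*sqrt(2)*g^2/2 + 5*sqrt(2)*g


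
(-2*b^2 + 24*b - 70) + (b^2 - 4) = -b^2 + 24*b - 74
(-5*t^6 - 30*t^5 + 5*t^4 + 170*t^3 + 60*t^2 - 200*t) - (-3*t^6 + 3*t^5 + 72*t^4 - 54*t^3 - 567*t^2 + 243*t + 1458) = -2*t^6 - 33*t^5 - 67*t^4 + 224*t^3 + 627*t^2 - 443*t - 1458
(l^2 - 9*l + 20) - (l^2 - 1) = 21 - 9*l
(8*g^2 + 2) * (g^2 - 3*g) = 8*g^4 - 24*g^3 + 2*g^2 - 6*g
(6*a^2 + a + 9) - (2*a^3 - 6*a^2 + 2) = -2*a^3 + 12*a^2 + a + 7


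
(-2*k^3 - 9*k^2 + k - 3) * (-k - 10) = 2*k^4 + 29*k^3 + 89*k^2 - 7*k + 30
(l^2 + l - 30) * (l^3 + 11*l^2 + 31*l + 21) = l^5 + 12*l^4 + 12*l^3 - 278*l^2 - 909*l - 630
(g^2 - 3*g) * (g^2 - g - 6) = g^4 - 4*g^3 - 3*g^2 + 18*g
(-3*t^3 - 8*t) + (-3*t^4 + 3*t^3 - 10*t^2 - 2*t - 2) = -3*t^4 - 10*t^2 - 10*t - 2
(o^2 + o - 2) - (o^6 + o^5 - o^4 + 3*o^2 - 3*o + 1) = -o^6 - o^5 + o^4 - 2*o^2 + 4*o - 3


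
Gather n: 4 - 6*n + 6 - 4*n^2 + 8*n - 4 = -4*n^2 + 2*n + 6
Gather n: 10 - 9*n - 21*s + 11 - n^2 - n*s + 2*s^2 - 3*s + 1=-n^2 + n*(-s - 9) + 2*s^2 - 24*s + 22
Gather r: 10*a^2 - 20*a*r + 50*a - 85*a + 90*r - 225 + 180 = 10*a^2 - 35*a + r*(90 - 20*a) - 45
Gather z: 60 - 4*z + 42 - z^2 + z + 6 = -z^2 - 3*z + 108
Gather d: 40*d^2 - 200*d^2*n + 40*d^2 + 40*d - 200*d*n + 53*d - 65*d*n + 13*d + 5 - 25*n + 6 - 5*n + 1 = d^2*(80 - 200*n) + d*(106 - 265*n) - 30*n + 12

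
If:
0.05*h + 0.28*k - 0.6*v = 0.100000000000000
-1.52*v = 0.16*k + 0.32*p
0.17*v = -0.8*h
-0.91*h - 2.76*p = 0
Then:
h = 0.01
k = 0.29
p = -0.00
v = -0.03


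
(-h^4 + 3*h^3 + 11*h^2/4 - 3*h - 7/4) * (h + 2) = -h^5 + h^4 + 35*h^3/4 + 5*h^2/2 - 31*h/4 - 7/2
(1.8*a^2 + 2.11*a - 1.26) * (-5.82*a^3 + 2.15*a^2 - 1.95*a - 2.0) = -10.476*a^5 - 8.4102*a^4 + 8.3597*a^3 - 10.4235*a^2 - 1.763*a + 2.52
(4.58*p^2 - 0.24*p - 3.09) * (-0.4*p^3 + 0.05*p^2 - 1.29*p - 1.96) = -1.832*p^5 + 0.325*p^4 - 4.6842*p^3 - 8.8217*p^2 + 4.4565*p + 6.0564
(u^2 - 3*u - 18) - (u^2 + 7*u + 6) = -10*u - 24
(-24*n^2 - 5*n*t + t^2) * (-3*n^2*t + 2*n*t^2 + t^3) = 72*n^4*t - 33*n^3*t^2 - 37*n^2*t^3 - 3*n*t^4 + t^5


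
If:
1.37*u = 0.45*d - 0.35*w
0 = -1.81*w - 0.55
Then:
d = 3.04444444444444*u - 0.23634131368938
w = -0.30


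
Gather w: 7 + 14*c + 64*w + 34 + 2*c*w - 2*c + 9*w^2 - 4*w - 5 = 12*c + 9*w^2 + w*(2*c + 60) + 36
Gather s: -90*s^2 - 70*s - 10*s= -90*s^2 - 80*s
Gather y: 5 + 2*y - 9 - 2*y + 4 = 0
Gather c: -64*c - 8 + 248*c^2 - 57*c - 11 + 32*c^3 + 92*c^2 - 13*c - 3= 32*c^3 + 340*c^2 - 134*c - 22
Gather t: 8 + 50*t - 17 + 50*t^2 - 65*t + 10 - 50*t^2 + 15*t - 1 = 0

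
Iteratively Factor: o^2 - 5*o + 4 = (o - 4)*(o - 1)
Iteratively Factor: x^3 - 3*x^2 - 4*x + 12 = (x - 3)*(x^2 - 4) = (x - 3)*(x + 2)*(x - 2)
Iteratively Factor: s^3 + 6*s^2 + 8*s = (s + 4)*(s^2 + 2*s) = (s + 2)*(s + 4)*(s)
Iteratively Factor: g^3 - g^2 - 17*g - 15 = (g + 3)*(g^2 - 4*g - 5) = (g + 1)*(g + 3)*(g - 5)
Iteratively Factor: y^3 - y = (y)*(y^2 - 1) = y*(y + 1)*(y - 1)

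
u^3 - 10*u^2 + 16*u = u*(u - 8)*(u - 2)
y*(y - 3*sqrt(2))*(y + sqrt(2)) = y^3 - 2*sqrt(2)*y^2 - 6*y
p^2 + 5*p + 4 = (p + 1)*(p + 4)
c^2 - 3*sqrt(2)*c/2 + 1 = (c - sqrt(2))*(c - sqrt(2)/2)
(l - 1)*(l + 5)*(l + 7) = l^3 + 11*l^2 + 23*l - 35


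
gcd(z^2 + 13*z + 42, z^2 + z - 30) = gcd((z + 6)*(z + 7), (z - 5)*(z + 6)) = z + 6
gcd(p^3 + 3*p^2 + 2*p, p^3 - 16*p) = p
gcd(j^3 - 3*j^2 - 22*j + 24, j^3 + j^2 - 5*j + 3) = j - 1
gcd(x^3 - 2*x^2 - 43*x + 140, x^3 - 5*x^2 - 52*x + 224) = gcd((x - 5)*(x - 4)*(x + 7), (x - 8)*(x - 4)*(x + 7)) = x^2 + 3*x - 28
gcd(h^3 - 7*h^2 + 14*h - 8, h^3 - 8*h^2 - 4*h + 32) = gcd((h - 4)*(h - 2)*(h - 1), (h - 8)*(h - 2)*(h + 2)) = h - 2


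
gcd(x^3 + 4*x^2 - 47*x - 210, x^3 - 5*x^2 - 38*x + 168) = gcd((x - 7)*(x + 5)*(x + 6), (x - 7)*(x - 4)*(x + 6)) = x^2 - x - 42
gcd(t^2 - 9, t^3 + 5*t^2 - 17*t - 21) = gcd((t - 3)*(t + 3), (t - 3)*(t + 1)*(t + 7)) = t - 3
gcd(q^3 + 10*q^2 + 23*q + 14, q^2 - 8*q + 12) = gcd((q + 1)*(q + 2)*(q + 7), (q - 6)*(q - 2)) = 1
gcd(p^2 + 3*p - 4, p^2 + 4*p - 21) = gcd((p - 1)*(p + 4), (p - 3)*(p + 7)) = 1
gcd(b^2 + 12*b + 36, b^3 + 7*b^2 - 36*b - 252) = b + 6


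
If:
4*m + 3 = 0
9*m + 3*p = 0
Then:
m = -3/4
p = 9/4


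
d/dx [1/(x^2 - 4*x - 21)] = 2*(2 - x)/(-x^2 + 4*x + 21)^2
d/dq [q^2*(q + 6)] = 3*q*(q + 4)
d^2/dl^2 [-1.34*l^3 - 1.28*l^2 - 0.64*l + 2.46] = -8.04*l - 2.56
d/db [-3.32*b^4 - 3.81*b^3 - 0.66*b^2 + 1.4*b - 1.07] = -13.28*b^3 - 11.43*b^2 - 1.32*b + 1.4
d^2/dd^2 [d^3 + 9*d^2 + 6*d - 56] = 6*d + 18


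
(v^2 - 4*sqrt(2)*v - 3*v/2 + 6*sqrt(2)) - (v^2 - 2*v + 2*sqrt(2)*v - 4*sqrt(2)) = -6*sqrt(2)*v + v/2 + 10*sqrt(2)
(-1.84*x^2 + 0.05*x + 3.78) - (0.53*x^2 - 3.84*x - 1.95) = -2.37*x^2 + 3.89*x + 5.73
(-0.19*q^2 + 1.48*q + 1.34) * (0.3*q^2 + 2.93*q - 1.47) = -0.057*q^4 - 0.1127*q^3 + 5.0177*q^2 + 1.7506*q - 1.9698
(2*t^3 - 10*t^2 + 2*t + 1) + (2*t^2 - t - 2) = 2*t^3 - 8*t^2 + t - 1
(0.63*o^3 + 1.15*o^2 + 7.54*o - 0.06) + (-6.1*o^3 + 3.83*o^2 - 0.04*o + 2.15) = -5.47*o^3 + 4.98*o^2 + 7.5*o + 2.09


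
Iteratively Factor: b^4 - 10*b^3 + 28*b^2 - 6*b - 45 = (b - 3)*(b^3 - 7*b^2 + 7*b + 15) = (b - 3)^2*(b^2 - 4*b - 5) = (b - 5)*(b - 3)^2*(b + 1)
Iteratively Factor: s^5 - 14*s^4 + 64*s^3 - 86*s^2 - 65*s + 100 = (s - 4)*(s^4 - 10*s^3 + 24*s^2 + 10*s - 25) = (s - 4)*(s + 1)*(s^3 - 11*s^2 + 35*s - 25) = (s - 5)*(s - 4)*(s + 1)*(s^2 - 6*s + 5) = (s - 5)*(s - 4)*(s - 1)*(s + 1)*(s - 5)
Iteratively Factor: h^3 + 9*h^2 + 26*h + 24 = (h + 3)*(h^2 + 6*h + 8) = (h + 2)*(h + 3)*(h + 4)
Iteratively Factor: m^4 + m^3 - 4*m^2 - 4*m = (m + 1)*(m^3 - 4*m) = (m + 1)*(m + 2)*(m^2 - 2*m) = (m - 2)*(m + 1)*(m + 2)*(m)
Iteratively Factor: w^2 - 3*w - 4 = (w + 1)*(w - 4)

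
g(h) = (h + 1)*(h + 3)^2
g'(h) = (h + 1)*(2*h + 6) + (h + 3)^2 = (h + 3)*(3*h + 5)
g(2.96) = 140.67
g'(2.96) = 82.72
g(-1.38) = -1.00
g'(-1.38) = 1.39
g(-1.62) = -1.18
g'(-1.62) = 0.19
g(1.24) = 40.27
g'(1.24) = 36.97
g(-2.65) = -0.20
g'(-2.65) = -1.03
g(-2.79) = -0.08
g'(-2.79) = -0.71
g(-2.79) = -0.08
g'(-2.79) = -0.71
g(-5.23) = -21.04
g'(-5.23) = 23.84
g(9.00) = 1440.00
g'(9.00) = 384.00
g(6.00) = 567.00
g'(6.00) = 207.00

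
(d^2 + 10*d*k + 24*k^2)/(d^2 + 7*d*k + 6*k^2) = (d + 4*k)/(d + k)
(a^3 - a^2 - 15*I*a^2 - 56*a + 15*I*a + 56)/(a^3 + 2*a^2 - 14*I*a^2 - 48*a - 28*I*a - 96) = (a^2 + a*(-1 - 7*I) + 7*I)/(a^2 + a*(2 - 6*I) - 12*I)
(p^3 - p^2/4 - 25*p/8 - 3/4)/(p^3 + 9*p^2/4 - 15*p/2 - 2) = (p + 3/2)/(p + 4)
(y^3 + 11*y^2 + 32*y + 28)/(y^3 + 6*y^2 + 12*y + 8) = (y + 7)/(y + 2)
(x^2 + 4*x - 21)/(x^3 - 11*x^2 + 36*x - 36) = (x + 7)/(x^2 - 8*x + 12)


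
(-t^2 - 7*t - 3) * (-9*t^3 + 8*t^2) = 9*t^5 + 55*t^4 - 29*t^3 - 24*t^2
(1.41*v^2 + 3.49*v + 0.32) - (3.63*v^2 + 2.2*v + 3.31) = -2.22*v^2 + 1.29*v - 2.99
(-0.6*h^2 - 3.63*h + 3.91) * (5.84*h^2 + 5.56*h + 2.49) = -3.504*h^4 - 24.5352*h^3 + 1.1576*h^2 + 12.7009*h + 9.7359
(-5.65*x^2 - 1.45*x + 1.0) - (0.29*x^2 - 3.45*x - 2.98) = -5.94*x^2 + 2.0*x + 3.98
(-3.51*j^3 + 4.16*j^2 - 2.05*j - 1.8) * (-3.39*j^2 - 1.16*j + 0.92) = 11.8989*j^5 - 10.0308*j^4 - 1.1053*j^3 + 12.3072*j^2 + 0.202*j - 1.656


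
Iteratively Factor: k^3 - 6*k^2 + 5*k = (k - 5)*(k^2 - k) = k*(k - 5)*(k - 1)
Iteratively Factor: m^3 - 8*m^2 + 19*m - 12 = (m - 3)*(m^2 - 5*m + 4) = (m - 4)*(m - 3)*(m - 1)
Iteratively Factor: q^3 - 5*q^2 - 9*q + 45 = (q - 3)*(q^2 - 2*q - 15) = (q - 3)*(q + 3)*(q - 5)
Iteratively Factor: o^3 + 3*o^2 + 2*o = (o + 2)*(o^2 + o) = o*(o + 2)*(o + 1)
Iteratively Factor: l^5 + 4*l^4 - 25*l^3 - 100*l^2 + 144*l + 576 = (l + 4)*(l^4 - 25*l^2 + 144) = (l + 4)^2*(l^3 - 4*l^2 - 9*l + 36) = (l - 3)*(l + 4)^2*(l^2 - l - 12) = (l - 4)*(l - 3)*(l + 4)^2*(l + 3)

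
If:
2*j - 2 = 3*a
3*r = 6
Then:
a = 2*j/3 - 2/3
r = 2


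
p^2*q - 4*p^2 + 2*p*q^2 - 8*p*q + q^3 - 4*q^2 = (p + q)^2*(q - 4)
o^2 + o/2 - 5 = (o - 2)*(o + 5/2)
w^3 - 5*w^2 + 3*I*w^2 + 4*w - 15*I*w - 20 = (w - 5)*(w - I)*(w + 4*I)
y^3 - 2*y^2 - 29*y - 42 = (y - 7)*(y + 2)*(y + 3)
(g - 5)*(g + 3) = g^2 - 2*g - 15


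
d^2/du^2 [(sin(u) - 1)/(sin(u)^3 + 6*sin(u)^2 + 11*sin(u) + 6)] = (-4*sin(u)^6 - 5*sin(u)^5 + 85*sin(u)^4 + 249*sin(u)^3 + 65*sin(u)^2 - 376*sin(u) - 302)/((sin(u) + 1)^2*(sin(u) + 2)^3*(sin(u) + 3)^3)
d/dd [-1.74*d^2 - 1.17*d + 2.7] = -3.48*d - 1.17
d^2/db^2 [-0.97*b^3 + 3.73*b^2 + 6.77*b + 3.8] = 7.46 - 5.82*b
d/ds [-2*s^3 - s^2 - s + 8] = -6*s^2 - 2*s - 1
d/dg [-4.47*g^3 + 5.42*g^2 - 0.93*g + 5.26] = -13.41*g^2 + 10.84*g - 0.93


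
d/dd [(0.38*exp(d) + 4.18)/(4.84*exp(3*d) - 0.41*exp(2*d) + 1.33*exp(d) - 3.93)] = (-3.6784*exp(3*d) - 60.5378*exp(2*d) + 3.4276*exp(d) - 7.0528)*exp(d)/(23.4256*exp(6*d) - 3.9688*exp(5*d) + 13.0425*exp(4*d) - 39.133*exp(3*d) + 4.9915*exp(2*d) - 10.4538*exp(d) + 15.4449)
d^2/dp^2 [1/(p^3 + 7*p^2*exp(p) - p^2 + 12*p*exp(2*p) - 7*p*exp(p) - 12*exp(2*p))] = ((-7*p^2*exp(p) - 48*p*exp(2*p) - 21*p*exp(p) - 6*p + 2)*(p^3 + 7*p^2*exp(p) - p^2 + 12*p*exp(2*p) - 7*p*exp(p) - 12*exp(2*p)) + 2*(7*p^2*exp(p) + 3*p^2 + 24*p*exp(2*p) + 7*p*exp(p) - 2*p - 12*exp(2*p) - 7*exp(p))^2)/(p^3 + 7*p^2*exp(p) - p^2 + 12*p*exp(2*p) - 7*p*exp(p) - 12*exp(2*p))^3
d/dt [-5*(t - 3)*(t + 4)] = -10*t - 5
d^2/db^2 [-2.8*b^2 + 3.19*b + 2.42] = -5.60000000000000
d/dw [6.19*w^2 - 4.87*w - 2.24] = 12.38*w - 4.87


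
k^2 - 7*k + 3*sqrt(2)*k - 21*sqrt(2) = (k - 7)*(k + 3*sqrt(2))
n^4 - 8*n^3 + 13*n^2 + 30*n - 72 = (n - 4)*(n - 3)^2*(n + 2)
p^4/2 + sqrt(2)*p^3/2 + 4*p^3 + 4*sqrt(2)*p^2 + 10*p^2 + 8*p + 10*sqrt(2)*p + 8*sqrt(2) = (p + 2)*(p + 4)*(sqrt(2)*p/2 + 1)*(sqrt(2)*p/2 + sqrt(2))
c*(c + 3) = c^2 + 3*c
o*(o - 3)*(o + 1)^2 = o^4 - o^3 - 5*o^2 - 3*o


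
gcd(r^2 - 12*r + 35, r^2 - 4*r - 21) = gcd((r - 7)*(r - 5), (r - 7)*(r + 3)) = r - 7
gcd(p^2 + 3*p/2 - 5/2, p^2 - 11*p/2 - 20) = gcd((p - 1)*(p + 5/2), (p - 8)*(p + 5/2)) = p + 5/2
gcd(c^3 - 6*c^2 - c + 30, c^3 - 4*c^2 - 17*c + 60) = c^2 - 8*c + 15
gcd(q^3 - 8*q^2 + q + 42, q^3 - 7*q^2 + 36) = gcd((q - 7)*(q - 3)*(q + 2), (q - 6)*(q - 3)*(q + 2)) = q^2 - q - 6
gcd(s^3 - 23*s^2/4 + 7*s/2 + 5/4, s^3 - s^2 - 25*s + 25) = s^2 - 6*s + 5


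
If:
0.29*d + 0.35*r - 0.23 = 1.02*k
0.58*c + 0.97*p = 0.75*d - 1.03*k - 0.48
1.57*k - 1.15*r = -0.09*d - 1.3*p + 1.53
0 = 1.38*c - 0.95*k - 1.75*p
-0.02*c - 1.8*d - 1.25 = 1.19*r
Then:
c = 0.14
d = 0.42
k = -0.69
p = 0.48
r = -1.69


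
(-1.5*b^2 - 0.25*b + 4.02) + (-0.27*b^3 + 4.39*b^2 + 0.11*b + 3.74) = -0.27*b^3 + 2.89*b^2 - 0.14*b + 7.76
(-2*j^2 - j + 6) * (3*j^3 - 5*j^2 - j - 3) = -6*j^5 + 7*j^4 + 25*j^3 - 23*j^2 - 3*j - 18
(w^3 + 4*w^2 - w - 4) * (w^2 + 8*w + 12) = w^5 + 12*w^4 + 43*w^3 + 36*w^2 - 44*w - 48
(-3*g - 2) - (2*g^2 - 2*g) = -2*g^2 - g - 2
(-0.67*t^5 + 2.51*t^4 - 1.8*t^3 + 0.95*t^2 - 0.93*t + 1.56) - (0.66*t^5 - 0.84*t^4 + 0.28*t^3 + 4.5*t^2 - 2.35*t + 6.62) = -1.33*t^5 + 3.35*t^4 - 2.08*t^3 - 3.55*t^2 + 1.42*t - 5.06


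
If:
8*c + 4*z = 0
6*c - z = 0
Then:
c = 0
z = 0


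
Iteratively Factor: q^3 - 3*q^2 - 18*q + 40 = (q + 4)*(q^2 - 7*q + 10) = (q - 2)*(q + 4)*(q - 5)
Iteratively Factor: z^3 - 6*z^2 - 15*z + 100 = (z - 5)*(z^2 - z - 20) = (z - 5)^2*(z + 4)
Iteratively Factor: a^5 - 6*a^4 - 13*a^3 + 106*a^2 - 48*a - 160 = (a - 4)*(a^4 - 2*a^3 - 21*a^2 + 22*a + 40) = (a - 4)*(a - 2)*(a^3 - 21*a - 20) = (a - 4)*(a - 2)*(a + 4)*(a^2 - 4*a - 5) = (a - 4)*(a - 2)*(a + 1)*(a + 4)*(a - 5)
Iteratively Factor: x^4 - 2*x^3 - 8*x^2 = (x + 2)*(x^3 - 4*x^2) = x*(x + 2)*(x^2 - 4*x) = x^2*(x + 2)*(x - 4)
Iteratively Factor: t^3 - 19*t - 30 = (t + 3)*(t^2 - 3*t - 10) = (t - 5)*(t + 3)*(t + 2)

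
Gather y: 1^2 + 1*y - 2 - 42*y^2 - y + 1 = -42*y^2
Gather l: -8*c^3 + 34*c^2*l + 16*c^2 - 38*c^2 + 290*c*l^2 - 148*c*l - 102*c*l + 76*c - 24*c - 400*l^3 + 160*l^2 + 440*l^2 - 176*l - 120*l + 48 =-8*c^3 - 22*c^2 + 52*c - 400*l^3 + l^2*(290*c + 600) + l*(34*c^2 - 250*c - 296) + 48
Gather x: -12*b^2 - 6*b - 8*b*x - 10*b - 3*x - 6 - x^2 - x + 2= -12*b^2 - 16*b - x^2 + x*(-8*b - 4) - 4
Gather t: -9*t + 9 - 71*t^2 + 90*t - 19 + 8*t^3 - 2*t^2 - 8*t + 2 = 8*t^3 - 73*t^2 + 73*t - 8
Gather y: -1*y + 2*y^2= 2*y^2 - y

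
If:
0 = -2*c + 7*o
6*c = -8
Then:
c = -4/3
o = -8/21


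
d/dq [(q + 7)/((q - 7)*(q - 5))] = (-q^2 - 14*q + 119)/(q^4 - 24*q^3 + 214*q^2 - 840*q + 1225)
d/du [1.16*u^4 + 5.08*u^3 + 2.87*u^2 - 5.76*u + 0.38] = 4.64*u^3 + 15.24*u^2 + 5.74*u - 5.76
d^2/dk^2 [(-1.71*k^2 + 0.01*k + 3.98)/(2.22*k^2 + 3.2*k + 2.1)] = (-1.4210854715202e-14*k^4 + 24.394248*k^3 + 165.522312*k^2 + 169.3638*k + 29.18428)/(10.941048*k^6 + 47.31264*k^5 + 99.24732*k^4 + 122.2784*k^3 + 93.8826*k^2 + 42.336*k + 9.261)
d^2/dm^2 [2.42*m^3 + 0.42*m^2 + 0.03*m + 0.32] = 14.52*m + 0.84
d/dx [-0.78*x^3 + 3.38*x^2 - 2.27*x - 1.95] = -2.34*x^2 + 6.76*x - 2.27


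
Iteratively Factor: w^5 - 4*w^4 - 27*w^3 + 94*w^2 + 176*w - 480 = (w - 5)*(w^4 + w^3 - 22*w^2 - 16*w + 96) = (w - 5)*(w + 4)*(w^3 - 3*w^2 - 10*w + 24) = (w - 5)*(w - 4)*(w + 4)*(w^2 + w - 6) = (w - 5)*(w - 4)*(w - 2)*(w + 4)*(w + 3)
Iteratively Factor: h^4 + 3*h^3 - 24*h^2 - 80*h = (h)*(h^3 + 3*h^2 - 24*h - 80) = h*(h + 4)*(h^2 - h - 20) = h*(h - 5)*(h + 4)*(h + 4)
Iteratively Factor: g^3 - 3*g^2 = (g - 3)*(g^2) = g*(g - 3)*(g)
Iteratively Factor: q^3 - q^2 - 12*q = (q - 4)*(q^2 + 3*q) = q*(q - 4)*(q + 3)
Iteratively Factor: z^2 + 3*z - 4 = (z + 4)*(z - 1)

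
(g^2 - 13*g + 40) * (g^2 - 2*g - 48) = g^4 - 15*g^3 + 18*g^2 + 544*g - 1920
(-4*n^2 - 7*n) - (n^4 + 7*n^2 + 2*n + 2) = -n^4 - 11*n^2 - 9*n - 2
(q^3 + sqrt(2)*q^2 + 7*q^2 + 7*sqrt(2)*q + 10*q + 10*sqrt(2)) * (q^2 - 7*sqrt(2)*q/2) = q^5 - 5*sqrt(2)*q^4/2 + 7*q^4 - 35*sqrt(2)*q^3/2 + 3*q^3 - 49*q^2 - 25*sqrt(2)*q^2 - 70*q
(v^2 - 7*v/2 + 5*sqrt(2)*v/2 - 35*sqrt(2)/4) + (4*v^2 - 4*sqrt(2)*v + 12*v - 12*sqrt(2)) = 5*v^2 - 3*sqrt(2)*v/2 + 17*v/2 - 83*sqrt(2)/4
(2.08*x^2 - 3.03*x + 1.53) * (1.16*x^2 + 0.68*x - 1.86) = 2.4128*x^4 - 2.1004*x^3 - 4.1544*x^2 + 6.6762*x - 2.8458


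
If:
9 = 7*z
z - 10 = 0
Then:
No Solution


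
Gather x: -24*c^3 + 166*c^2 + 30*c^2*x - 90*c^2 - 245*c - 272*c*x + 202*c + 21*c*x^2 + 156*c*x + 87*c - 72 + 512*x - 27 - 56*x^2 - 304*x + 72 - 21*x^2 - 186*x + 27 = -24*c^3 + 76*c^2 + 44*c + x^2*(21*c - 77) + x*(30*c^2 - 116*c + 22)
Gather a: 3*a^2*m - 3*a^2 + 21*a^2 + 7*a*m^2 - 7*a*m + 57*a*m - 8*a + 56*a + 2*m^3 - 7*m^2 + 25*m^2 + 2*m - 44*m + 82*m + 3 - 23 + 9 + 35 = a^2*(3*m + 18) + a*(7*m^2 + 50*m + 48) + 2*m^3 + 18*m^2 + 40*m + 24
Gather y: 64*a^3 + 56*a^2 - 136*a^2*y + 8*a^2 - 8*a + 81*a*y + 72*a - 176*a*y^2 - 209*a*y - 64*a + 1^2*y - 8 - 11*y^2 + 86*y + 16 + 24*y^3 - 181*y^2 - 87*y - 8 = 64*a^3 + 64*a^2 + 24*y^3 + y^2*(-176*a - 192) + y*(-136*a^2 - 128*a)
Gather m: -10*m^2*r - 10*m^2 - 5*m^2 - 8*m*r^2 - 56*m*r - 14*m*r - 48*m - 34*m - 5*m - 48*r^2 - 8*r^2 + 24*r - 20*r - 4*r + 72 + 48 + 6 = m^2*(-10*r - 15) + m*(-8*r^2 - 70*r - 87) - 56*r^2 + 126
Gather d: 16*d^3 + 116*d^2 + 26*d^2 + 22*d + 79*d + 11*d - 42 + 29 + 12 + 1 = 16*d^3 + 142*d^2 + 112*d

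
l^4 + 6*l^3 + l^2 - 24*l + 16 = (l - 1)^2*(l + 4)^2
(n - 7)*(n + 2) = n^2 - 5*n - 14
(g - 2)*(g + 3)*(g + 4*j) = g^3 + 4*g^2*j + g^2 + 4*g*j - 6*g - 24*j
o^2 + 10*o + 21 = (o + 3)*(o + 7)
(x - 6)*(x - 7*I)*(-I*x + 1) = -I*x^3 - 6*x^2 + 6*I*x^2 + 36*x - 7*I*x + 42*I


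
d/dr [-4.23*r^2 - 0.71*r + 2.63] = -8.46*r - 0.71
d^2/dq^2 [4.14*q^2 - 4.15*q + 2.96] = 8.28000000000000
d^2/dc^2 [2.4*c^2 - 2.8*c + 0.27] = 4.80000000000000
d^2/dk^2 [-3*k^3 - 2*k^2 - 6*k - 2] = -18*k - 4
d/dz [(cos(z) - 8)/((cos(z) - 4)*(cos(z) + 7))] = (cos(z)^2 - 16*cos(z) + 4)*sin(z)/((cos(z) - 4)^2*(cos(z) + 7)^2)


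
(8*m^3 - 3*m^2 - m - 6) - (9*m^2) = 8*m^3 - 12*m^2 - m - 6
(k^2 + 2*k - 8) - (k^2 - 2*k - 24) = 4*k + 16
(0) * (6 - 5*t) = 0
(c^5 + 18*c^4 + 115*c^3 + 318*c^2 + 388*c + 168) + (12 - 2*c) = c^5 + 18*c^4 + 115*c^3 + 318*c^2 + 386*c + 180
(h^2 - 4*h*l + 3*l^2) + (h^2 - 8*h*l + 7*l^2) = 2*h^2 - 12*h*l + 10*l^2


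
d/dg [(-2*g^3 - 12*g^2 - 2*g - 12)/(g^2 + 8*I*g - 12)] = (-2*g^4 - 32*I*g^3 + g^2*(74 - 96*I) + 312*g + 24 + 96*I)/(g^4 + 16*I*g^3 - 88*g^2 - 192*I*g + 144)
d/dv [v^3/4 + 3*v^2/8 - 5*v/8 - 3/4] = 3*v^2/4 + 3*v/4 - 5/8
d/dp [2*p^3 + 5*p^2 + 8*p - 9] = 6*p^2 + 10*p + 8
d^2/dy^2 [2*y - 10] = 0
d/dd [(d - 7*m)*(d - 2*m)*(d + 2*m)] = 3*d^2 - 14*d*m - 4*m^2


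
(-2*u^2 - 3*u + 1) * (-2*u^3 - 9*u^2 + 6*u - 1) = 4*u^5 + 24*u^4 + 13*u^3 - 25*u^2 + 9*u - 1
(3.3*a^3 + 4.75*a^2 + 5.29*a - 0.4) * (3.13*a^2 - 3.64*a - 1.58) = 10.329*a^5 + 2.8555*a^4 - 5.9463*a^3 - 28.0126*a^2 - 6.9022*a + 0.632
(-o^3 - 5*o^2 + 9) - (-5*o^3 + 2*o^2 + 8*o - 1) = 4*o^3 - 7*o^2 - 8*o + 10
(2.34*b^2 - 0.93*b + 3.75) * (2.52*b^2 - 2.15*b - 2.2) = 5.8968*b^4 - 7.3746*b^3 + 6.3015*b^2 - 6.0165*b - 8.25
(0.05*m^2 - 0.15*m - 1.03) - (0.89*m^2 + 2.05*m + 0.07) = -0.84*m^2 - 2.2*m - 1.1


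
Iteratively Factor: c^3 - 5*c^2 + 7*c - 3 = (c - 1)*(c^2 - 4*c + 3) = (c - 3)*(c - 1)*(c - 1)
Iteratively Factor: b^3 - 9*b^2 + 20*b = (b - 4)*(b^2 - 5*b) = b*(b - 4)*(b - 5)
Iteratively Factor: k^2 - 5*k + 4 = (k - 1)*(k - 4)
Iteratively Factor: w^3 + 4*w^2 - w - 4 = (w + 4)*(w^2 - 1) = (w - 1)*(w + 4)*(w + 1)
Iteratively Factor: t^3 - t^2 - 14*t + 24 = (t - 2)*(t^2 + t - 12) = (t - 2)*(t + 4)*(t - 3)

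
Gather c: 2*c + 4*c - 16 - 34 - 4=6*c - 54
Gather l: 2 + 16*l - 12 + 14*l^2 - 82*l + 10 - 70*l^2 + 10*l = -56*l^2 - 56*l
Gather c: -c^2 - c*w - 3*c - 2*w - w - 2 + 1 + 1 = -c^2 + c*(-w - 3) - 3*w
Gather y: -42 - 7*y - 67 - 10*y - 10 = -17*y - 119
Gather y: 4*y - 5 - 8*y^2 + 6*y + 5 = -8*y^2 + 10*y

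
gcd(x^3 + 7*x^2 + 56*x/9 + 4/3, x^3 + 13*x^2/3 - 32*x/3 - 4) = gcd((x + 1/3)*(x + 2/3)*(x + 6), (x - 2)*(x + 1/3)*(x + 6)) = x^2 + 19*x/3 + 2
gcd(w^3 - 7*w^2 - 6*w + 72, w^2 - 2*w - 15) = w + 3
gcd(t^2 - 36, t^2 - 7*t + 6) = t - 6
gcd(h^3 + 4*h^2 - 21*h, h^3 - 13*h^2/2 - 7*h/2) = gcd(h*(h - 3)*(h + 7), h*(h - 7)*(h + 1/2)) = h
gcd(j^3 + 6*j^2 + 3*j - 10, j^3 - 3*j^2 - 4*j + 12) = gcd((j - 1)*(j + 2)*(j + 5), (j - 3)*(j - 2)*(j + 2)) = j + 2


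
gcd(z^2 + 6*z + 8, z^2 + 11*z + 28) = z + 4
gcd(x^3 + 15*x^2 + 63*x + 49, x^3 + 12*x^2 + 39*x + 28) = x^2 + 8*x + 7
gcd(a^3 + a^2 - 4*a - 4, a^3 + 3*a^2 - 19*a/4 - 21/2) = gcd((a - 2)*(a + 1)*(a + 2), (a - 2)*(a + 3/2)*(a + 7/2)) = a - 2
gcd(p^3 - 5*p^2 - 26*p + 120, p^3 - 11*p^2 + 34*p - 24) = p^2 - 10*p + 24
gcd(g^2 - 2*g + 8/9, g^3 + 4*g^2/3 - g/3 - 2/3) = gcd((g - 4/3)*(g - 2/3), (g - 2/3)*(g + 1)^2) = g - 2/3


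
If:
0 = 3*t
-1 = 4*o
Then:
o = -1/4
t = 0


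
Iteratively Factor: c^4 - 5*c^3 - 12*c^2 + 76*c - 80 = (c + 4)*(c^3 - 9*c^2 + 24*c - 20) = (c - 2)*(c + 4)*(c^2 - 7*c + 10) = (c - 5)*(c - 2)*(c + 4)*(c - 2)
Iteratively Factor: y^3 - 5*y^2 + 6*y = (y - 3)*(y^2 - 2*y) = y*(y - 3)*(y - 2)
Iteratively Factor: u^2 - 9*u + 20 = (u - 5)*(u - 4)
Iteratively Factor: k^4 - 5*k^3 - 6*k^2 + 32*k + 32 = (k - 4)*(k^3 - k^2 - 10*k - 8) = (k - 4)^2*(k^2 + 3*k + 2) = (k - 4)^2*(k + 2)*(k + 1)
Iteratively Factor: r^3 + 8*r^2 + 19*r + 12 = (r + 1)*(r^2 + 7*r + 12) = (r + 1)*(r + 3)*(r + 4)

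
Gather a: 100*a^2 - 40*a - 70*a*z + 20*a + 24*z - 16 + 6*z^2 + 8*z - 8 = 100*a^2 + a*(-70*z - 20) + 6*z^2 + 32*z - 24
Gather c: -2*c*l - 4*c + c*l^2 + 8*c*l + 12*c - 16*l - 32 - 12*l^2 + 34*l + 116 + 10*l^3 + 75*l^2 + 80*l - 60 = c*(l^2 + 6*l + 8) + 10*l^3 + 63*l^2 + 98*l + 24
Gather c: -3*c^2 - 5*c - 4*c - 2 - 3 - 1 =-3*c^2 - 9*c - 6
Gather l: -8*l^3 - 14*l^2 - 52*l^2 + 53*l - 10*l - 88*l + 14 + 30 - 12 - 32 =-8*l^3 - 66*l^2 - 45*l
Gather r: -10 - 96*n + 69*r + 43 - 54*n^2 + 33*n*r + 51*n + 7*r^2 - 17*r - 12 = -54*n^2 - 45*n + 7*r^2 + r*(33*n + 52) + 21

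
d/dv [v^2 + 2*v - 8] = 2*v + 2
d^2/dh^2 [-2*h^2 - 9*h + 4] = -4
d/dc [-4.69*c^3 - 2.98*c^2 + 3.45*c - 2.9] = -14.07*c^2 - 5.96*c + 3.45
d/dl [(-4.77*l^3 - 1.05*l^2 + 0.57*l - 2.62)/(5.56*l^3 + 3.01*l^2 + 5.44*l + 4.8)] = (-8.5197*l^4 - 58.236*l^3 - 32.4141*l^2 + 5.6924*l + 16.9888)/(30.9136*l^6 + 33.4712*l^5 + 69.5529*l^4 + 86.1248*l^3 + 58.4896*l^2 + 52.224*l + 23.04)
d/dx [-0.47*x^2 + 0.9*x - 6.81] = 0.9 - 0.94*x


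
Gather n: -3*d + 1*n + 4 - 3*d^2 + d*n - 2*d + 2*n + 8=-3*d^2 - 5*d + n*(d + 3) + 12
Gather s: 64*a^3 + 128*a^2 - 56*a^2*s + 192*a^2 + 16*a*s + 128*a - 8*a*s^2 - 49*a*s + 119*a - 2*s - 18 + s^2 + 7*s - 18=64*a^3 + 320*a^2 + 247*a + s^2*(1 - 8*a) + s*(-56*a^2 - 33*a + 5) - 36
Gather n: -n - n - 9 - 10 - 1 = -2*n - 20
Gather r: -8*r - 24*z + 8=-8*r - 24*z + 8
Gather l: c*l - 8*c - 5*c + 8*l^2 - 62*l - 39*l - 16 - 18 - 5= -13*c + 8*l^2 + l*(c - 101) - 39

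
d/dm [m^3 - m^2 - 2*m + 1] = 3*m^2 - 2*m - 2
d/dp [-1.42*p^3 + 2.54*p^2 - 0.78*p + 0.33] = -4.26*p^2 + 5.08*p - 0.78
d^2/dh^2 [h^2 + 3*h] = 2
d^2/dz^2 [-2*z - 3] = 0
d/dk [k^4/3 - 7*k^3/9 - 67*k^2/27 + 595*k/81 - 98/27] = 4*k^3/3 - 7*k^2/3 - 134*k/27 + 595/81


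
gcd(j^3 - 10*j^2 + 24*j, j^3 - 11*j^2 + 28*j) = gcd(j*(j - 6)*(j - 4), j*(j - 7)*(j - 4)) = j^2 - 4*j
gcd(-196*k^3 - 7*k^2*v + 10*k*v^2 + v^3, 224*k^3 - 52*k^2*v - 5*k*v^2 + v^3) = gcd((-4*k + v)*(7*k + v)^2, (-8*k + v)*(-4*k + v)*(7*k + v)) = -28*k^2 + 3*k*v + v^2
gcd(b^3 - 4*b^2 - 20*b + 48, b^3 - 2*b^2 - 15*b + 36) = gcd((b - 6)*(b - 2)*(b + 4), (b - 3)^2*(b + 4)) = b + 4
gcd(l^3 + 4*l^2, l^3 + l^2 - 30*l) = l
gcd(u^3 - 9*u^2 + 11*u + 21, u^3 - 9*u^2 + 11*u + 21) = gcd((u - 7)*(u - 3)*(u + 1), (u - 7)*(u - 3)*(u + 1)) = u^3 - 9*u^2 + 11*u + 21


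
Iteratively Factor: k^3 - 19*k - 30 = (k - 5)*(k^2 + 5*k + 6) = (k - 5)*(k + 2)*(k + 3)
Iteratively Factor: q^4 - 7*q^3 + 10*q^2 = (q - 5)*(q^3 - 2*q^2) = q*(q - 5)*(q^2 - 2*q) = q*(q - 5)*(q - 2)*(q)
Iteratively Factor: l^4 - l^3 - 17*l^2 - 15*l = (l + 1)*(l^3 - 2*l^2 - 15*l) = (l + 1)*(l + 3)*(l^2 - 5*l) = (l - 5)*(l + 1)*(l + 3)*(l)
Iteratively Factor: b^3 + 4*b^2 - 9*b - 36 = (b + 4)*(b^2 - 9) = (b - 3)*(b + 4)*(b + 3)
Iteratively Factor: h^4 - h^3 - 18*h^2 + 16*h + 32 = (h + 1)*(h^3 - 2*h^2 - 16*h + 32) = (h + 1)*(h + 4)*(h^2 - 6*h + 8) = (h - 2)*(h + 1)*(h + 4)*(h - 4)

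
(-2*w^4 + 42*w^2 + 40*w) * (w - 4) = -2*w^5 + 8*w^4 + 42*w^3 - 128*w^2 - 160*w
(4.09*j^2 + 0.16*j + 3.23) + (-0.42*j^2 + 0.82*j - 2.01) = 3.67*j^2 + 0.98*j + 1.22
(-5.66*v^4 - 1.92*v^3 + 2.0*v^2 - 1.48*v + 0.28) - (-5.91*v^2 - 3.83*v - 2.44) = -5.66*v^4 - 1.92*v^3 + 7.91*v^2 + 2.35*v + 2.72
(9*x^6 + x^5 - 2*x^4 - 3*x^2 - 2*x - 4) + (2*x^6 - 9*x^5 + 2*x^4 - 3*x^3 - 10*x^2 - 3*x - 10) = 11*x^6 - 8*x^5 - 3*x^3 - 13*x^2 - 5*x - 14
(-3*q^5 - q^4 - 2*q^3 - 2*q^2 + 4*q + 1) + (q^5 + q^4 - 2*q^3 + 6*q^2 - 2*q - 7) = -2*q^5 - 4*q^3 + 4*q^2 + 2*q - 6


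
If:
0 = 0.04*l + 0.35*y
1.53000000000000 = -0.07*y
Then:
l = 191.25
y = -21.86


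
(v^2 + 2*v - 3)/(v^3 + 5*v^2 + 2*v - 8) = (v + 3)/(v^2 + 6*v + 8)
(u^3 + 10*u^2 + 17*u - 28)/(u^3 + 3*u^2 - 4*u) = (u + 7)/u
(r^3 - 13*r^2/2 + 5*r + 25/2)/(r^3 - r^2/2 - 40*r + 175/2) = (r + 1)/(r + 7)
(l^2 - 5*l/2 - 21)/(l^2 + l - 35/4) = 2*(l - 6)/(2*l - 5)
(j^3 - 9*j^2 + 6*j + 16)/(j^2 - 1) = (j^2 - 10*j + 16)/(j - 1)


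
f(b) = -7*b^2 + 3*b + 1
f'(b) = 3 - 14*b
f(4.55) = -130.27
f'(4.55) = -60.70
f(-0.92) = -7.68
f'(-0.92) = 15.88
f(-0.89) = -7.21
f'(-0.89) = 15.46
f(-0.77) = -5.46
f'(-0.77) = 13.78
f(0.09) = 1.21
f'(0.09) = 1.74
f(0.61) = 0.23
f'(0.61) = -5.54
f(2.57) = -37.52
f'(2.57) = -32.98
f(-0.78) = -5.60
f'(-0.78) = 13.92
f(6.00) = -233.00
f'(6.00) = -81.00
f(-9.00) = -593.00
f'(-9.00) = 129.00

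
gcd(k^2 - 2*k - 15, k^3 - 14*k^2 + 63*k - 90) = k - 5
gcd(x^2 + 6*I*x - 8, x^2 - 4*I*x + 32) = x + 4*I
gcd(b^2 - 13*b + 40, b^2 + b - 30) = b - 5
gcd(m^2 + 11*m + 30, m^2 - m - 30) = m + 5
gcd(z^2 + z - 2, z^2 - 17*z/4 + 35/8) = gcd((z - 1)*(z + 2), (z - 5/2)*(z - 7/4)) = 1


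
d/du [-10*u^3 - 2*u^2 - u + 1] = -30*u^2 - 4*u - 1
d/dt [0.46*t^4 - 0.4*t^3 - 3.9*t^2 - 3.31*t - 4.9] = 1.84*t^3 - 1.2*t^2 - 7.8*t - 3.31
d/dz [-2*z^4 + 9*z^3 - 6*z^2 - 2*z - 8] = -8*z^3 + 27*z^2 - 12*z - 2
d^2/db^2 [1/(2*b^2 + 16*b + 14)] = (-b^2 - 8*b + 4*(b + 4)^2 - 7)/(b^2 + 8*b + 7)^3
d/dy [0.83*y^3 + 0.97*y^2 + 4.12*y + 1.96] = 2.49*y^2 + 1.94*y + 4.12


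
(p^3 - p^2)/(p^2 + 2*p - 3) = p^2/(p + 3)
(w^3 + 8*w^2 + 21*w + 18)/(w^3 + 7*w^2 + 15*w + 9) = (w + 2)/(w + 1)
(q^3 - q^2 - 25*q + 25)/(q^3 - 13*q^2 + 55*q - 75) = (q^2 + 4*q - 5)/(q^2 - 8*q + 15)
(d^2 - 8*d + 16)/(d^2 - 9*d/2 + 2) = 2*(d - 4)/(2*d - 1)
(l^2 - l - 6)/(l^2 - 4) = (l - 3)/(l - 2)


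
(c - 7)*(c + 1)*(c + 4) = c^3 - 2*c^2 - 31*c - 28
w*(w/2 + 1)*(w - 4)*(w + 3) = w^4/2 + w^3/2 - 7*w^2 - 12*w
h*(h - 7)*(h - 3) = h^3 - 10*h^2 + 21*h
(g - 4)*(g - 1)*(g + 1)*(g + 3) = g^4 - g^3 - 13*g^2 + g + 12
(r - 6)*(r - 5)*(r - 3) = r^3 - 14*r^2 + 63*r - 90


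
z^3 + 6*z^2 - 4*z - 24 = (z - 2)*(z + 2)*(z + 6)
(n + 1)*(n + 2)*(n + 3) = n^3 + 6*n^2 + 11*n + 6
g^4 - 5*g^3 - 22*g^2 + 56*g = g*(g - 7)*(g - 2)*(g + 4)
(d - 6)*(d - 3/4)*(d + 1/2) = d^3 - 25*d^2/4 + 9*d/8 + 9/4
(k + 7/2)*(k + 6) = k^2 + 19*k/2 + 21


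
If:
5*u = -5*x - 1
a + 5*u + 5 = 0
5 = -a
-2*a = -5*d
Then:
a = -5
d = -2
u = 0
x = -1/5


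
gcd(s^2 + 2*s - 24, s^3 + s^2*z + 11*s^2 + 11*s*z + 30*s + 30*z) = s + 6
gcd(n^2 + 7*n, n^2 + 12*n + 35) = n + 7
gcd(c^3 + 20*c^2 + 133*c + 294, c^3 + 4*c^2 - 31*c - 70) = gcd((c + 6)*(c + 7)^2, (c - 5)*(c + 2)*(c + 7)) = c + 7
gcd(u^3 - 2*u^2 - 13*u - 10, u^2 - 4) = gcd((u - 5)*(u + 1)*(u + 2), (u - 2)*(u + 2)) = u + 2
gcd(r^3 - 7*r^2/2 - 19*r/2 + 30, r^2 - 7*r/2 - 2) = r - 4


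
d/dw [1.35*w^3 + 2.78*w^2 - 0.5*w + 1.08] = 4.05*w^2 + 5.56*w - 0.5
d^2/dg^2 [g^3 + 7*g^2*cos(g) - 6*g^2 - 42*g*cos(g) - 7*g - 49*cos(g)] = -7*g^2*cos(g) - 28*g*sin(g) + 42*g*cos(g) + 6*g + 84*sin(g) + 63*cos(g) - 12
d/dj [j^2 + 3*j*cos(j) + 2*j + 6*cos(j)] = -3*j*sin(j) + 2*j - 6*sin(j) + 3*cos(j) + 2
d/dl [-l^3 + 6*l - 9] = 6 - 3*l^2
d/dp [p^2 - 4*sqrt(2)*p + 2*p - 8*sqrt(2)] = 2*p - 4*sqrt(2) + 2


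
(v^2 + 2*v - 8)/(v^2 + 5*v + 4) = (v - 2)/(v + 1)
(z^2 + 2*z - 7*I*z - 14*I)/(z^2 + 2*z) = (z - 7*I)/z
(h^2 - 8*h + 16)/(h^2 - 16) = (h - 4)/(h + 4)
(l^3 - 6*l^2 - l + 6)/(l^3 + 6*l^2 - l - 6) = (l - 6)/(l + 6)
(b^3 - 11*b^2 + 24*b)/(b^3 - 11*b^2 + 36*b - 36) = b*(b - 8)/(b^2 - 8*b + 12)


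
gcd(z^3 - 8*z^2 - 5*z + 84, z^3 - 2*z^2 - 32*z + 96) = z - 4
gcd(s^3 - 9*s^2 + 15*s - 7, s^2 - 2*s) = 1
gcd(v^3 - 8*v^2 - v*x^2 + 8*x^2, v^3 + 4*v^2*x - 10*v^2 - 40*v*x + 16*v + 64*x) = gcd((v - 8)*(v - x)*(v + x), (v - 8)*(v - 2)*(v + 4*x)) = v - 8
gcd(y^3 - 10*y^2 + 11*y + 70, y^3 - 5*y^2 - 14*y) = y^2 - 5*y - 14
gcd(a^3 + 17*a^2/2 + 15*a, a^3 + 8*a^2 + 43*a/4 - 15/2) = a^2 + 17*a/2 + 15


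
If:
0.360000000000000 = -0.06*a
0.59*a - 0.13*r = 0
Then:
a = -6.00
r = -27.23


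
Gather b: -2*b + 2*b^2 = 2*b^2 - 2*b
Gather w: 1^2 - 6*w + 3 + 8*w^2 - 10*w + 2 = 8*w^2 - 16*w + 6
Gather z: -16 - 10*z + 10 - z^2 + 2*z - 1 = -z^2 - 8*z - 7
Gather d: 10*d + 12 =10*d + 12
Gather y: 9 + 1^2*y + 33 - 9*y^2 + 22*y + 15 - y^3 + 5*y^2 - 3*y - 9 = -y^3 - 4*y^2 + 20*y + 48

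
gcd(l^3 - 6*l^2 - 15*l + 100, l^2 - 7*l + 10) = l - 5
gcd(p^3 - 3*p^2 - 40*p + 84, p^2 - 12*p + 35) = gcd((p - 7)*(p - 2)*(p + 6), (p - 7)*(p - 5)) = p - 7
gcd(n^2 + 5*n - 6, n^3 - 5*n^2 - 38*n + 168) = n + 6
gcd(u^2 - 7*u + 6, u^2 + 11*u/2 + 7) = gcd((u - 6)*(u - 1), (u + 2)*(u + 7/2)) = 1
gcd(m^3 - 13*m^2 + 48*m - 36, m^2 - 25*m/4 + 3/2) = m - 6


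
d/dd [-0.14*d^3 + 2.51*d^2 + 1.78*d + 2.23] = -0.42*d^2 + 5.02*d + 1.78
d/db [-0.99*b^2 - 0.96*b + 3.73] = -1.98*b - 0.96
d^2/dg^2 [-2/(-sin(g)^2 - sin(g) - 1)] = 2*(-4*sin(g)^3 - 3*sin(g)^2 + 9*sin(g) + 7)*sin(g)/(sin(g)^2 + sin(g) + 1)^3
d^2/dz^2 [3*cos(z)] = -3*cos(z)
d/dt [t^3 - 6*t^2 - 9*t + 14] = 3*t^2 - 12*t - 9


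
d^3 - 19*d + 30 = (d - 3)*(d - 2)*(d + 5)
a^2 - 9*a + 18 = (a - 6)*(a - 3)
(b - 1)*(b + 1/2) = b^2 - b/2 - 1/2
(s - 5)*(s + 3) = s^2 - 2*s - 15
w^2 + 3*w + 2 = (w + 1)*(w + 2)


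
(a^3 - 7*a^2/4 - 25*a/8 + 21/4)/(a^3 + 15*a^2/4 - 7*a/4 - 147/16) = 2*(a - 2)/(2*a + 7)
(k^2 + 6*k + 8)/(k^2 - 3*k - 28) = (k + 2)/(k - 7)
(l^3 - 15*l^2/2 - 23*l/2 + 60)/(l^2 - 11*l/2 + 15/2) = (l^2 - 5*l - 24)/(l - 3)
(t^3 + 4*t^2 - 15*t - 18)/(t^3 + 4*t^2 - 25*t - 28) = (t^2 + 3*t - 18)/(t^2 + 3*t - 28)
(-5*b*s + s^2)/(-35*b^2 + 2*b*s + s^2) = s/(7*b + s)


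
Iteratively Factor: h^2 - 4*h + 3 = (h - 1)*(h - 3)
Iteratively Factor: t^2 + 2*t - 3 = (t - 1)*(t + 3)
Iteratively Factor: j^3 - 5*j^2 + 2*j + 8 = (j - 4)*(j^2 - j - 2) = (j - 4)*(j - 2)*(j + 1)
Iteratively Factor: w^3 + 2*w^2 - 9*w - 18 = (w + 3)*(w^2 - w - 6) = (w + 2)*(w + 3)*(w - 3)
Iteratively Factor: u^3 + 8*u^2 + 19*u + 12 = (u + 1)*(u^2 + 7*u + 12) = (u + 1)*(u + 4)*(u + 3)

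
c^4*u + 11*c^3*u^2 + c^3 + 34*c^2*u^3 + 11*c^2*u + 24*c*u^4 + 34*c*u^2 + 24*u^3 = (c + u)*(c + 4*u)*(c + 6*u)*(c*u + 1)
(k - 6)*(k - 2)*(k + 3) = k^3 - 5*k^2 - 12*k + 36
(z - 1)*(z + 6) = z^2 + 5*z - 6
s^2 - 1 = (s - 1)*(s + 1)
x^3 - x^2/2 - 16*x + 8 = (x - 4)*(x - 1/2)*(x + 4)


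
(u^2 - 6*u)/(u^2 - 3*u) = (u - 6)/(u - 3)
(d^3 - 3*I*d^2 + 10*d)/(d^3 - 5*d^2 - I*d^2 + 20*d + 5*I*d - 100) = d*(d + 2*I)/(d^2 + d*(-5 + 4*I) - 20*I)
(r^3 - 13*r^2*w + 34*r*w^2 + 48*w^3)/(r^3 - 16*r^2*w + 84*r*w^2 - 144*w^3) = (r^2 - 7*r*w - 8*w^2)/(r^2 - 10*r*w + 24*w^2)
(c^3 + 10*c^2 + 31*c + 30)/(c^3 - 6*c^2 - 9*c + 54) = (c^2 + 7*c + 10)/(c^2 - 9*c + 18)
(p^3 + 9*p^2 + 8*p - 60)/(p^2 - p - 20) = (-p^3 - 9*p^2 - 8*p + 60)/(-p^2 + p + 20)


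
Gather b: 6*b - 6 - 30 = 6*b - 36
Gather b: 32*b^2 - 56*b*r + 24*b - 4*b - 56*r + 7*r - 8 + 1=32*b^2 + b*(20 - 56*r) - 49*r - 7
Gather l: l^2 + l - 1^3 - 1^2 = l^2 + l - 2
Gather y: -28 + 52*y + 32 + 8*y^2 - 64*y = 8*y^2 - 12*y + 4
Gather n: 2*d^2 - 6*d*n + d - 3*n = 2*d^2 + d + n*(-6*d - 3)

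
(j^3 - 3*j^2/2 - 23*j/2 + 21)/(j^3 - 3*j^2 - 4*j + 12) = (j + 7/2)/(j + 2)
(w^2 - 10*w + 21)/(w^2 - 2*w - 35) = (w - 3)/(w + 5)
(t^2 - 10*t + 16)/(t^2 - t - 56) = (t - 2)/(t + 7)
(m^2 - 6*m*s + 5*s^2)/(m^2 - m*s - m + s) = (m - 5*s)/(m - 1)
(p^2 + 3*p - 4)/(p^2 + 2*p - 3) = (p + 4)/(p + 3)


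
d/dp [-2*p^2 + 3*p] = 3 - 4*p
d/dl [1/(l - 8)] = -1/(l - 8)^2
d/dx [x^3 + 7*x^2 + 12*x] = 3*x^2 + 14*x + 12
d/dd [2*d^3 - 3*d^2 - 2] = 6*d*(d - 1)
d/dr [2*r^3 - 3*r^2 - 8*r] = 6*r^2 - 6*r - 8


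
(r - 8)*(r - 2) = r^2 - 10*r + 16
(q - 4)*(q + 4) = q^2 - 16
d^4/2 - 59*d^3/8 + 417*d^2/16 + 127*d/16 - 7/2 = (d/2 + 1/4)*(d - 8)*(d - 7)*(d - 1/4)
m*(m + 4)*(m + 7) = m^3 + 11*m^2 + 28*m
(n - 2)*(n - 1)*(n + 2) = n^3 - n^2 - 4*n + 4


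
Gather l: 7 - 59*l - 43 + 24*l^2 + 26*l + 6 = 24*l^2 - 33*l - 30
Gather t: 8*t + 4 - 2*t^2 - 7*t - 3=-2*t^2 + t + 1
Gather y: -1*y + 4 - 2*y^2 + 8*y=-2*y^2 + 7*y + 4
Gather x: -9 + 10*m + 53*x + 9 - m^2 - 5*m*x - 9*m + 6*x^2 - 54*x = -m^2 + m + 6*x^2 + x*(-5*m - 1)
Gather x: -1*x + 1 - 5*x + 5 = 6 - 6*x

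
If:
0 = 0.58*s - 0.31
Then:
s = 0.53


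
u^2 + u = u*(u + 1)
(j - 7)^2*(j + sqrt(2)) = j^3 - 14*j^2 + sqrt(2)*j^2 - 14*sqrt(2)*j + 49*j + 49*sqrt(2)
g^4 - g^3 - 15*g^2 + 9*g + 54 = (g - 3)^2*(g + 2)*(g + 3)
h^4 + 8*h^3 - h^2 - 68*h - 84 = (h - 3)*(h + 2)^2*(h + 7)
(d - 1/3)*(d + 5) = d^2 + 14*d/3 - 5/3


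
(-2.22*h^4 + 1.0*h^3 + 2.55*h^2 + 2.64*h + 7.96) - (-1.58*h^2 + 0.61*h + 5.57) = -2.22*h^4 + 1.0*h^3 + 4.13*h^2 + 2.03*h + 2.39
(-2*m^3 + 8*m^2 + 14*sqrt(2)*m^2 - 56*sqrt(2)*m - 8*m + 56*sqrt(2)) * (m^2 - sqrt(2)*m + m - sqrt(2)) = -2*m^5 + 6*m^4 + 16*sqrt(2)*m^4 - 48*sqrt(2)*m^3 - 28*m^3 + 76*m^2 + 64*sqrt(2)*m - 112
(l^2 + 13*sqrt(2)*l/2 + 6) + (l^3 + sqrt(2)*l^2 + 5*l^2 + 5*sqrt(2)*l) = l^3 + sqrt(2)*l^2 + 6*l^2 + 23*sqrt(2)*l/2 + 6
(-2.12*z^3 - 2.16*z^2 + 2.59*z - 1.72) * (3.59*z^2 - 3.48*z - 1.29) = -7.6108*z^5 - 0.3768*z^4 + 19.5497*z^3 - 12.4016*z^2 + 2.6445*z + 2.2188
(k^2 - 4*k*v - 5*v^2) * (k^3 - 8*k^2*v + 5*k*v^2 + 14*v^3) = k^5 - 12*k^4*v + 32*k^3*v^2 + 34*k^2*v^3 - 81*k*v^4 - 70*v^5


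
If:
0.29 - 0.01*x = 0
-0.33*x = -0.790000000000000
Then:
No Solution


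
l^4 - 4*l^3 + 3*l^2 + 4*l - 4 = (l - 2)^2*(l - 1)*(l + 1)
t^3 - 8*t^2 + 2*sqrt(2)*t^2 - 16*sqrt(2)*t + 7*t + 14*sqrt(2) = (t - 7)*(t - 1)*(t + 2*sqrt(2))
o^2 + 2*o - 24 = (o - 4)*(o + 6)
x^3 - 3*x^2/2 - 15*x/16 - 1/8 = (x - 2)*(x + 1/4)^2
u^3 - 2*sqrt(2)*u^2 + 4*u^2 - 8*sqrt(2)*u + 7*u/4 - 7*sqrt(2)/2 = (u + 1/2)*(u + 7/2)*(u - 2*sqrt(2))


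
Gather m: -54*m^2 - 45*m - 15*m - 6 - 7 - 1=-54*m^2 - 60*m - 14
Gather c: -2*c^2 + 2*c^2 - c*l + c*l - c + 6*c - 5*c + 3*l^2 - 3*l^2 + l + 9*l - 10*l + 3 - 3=0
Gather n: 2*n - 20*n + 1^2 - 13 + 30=18 - 18*n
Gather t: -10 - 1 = -11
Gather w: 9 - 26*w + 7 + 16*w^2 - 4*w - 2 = 16*w^2 - 30*w + 14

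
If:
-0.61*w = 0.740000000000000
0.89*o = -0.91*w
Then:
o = 1.24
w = -1.21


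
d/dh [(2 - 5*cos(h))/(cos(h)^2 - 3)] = (-5*cos(h)^2 + 4*cos(h) - 15)*sin(h)/(sin(h)^2 + 2)^2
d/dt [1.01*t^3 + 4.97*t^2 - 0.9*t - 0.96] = 3.03*t^2 + 9.94*t - 0.9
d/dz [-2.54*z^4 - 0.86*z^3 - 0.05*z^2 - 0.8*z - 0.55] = -10.16*z^3 - 2.58*z^2 - 0.1*z - 0.8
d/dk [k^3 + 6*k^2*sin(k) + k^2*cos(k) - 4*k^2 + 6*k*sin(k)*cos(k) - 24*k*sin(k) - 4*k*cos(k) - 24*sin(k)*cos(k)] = -k^2*sin(k) + 6*k^2*cos(k) + 3*k^2 + 16*k*sin(k) - 22*k*cos(k) + 6*k*cos(2*k) - 8*k - 24*sin(k) + 3*sin(2*k) - 4*cos(k) - 24*cos(2*k)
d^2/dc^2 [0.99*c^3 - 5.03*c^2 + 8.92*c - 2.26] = 5.94*c - 10.06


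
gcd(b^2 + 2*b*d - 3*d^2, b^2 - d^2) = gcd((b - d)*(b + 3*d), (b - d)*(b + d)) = b - d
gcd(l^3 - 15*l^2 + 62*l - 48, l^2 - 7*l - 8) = l - 8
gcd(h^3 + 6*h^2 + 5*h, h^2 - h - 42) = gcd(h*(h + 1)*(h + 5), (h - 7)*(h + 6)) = 1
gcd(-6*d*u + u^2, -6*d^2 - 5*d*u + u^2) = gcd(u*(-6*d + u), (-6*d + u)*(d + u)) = -6*d + u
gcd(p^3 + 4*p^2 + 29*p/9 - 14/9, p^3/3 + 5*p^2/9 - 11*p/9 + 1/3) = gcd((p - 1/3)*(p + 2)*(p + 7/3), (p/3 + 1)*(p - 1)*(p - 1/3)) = p - 1/3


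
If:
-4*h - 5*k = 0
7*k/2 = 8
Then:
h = -20/7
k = 16/7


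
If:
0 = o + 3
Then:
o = -3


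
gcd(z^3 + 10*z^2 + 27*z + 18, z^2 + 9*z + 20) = 1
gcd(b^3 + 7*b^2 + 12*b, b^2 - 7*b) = b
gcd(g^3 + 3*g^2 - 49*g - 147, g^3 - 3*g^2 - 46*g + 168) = g + 7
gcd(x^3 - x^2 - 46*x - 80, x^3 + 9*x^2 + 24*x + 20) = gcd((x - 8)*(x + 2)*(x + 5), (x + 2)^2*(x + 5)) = x^2 + 7*x + 10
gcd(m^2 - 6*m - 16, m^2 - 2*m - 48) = m - 8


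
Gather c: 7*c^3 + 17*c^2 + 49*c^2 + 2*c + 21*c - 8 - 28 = 7*c^3 + 66*c^2 + 23*c - 36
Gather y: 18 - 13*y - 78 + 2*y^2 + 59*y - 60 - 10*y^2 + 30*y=-8*y^2 + 76*y - 120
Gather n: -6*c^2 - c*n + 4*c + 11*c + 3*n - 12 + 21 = -6*c^2 + 15*c + n*(3 - c) + 9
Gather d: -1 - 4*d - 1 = -4*d - 2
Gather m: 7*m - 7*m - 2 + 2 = 0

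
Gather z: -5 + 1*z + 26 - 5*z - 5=16 - 4*z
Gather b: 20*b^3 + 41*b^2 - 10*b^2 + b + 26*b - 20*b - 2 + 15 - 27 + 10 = 20*b^3 + 31*b^2 + 7*b - 4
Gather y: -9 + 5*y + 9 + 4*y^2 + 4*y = 4*y^2 + 9*y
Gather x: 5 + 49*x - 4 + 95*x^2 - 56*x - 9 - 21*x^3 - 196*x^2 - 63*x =-21*x^3 - 101*x^2 - 70*x - 8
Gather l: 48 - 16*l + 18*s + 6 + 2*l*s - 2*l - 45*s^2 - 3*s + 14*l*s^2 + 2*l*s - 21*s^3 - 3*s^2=l*(14*s^2 + 4*s - 18) - 21*s^3 - 48*s^2 + 15*s + 54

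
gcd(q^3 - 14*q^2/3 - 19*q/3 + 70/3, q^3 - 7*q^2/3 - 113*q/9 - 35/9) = q^2 - 8*q/3 - 35/3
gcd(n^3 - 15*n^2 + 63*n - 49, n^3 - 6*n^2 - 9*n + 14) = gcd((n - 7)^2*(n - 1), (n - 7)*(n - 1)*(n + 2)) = n^2 - 8*n + 7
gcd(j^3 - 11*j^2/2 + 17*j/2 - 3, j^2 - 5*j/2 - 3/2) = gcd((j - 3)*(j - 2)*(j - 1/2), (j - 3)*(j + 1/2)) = j - 3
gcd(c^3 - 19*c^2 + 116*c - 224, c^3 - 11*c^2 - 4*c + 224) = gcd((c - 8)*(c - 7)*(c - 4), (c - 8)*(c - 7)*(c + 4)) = c^2 - 15*c + 56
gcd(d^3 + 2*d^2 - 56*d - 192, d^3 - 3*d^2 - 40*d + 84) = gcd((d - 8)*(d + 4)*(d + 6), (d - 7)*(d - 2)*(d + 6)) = d + 6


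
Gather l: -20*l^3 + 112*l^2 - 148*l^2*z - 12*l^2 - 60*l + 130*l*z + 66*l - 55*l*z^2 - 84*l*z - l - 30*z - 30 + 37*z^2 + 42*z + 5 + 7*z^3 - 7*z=-20*l^3 + l^2*(100 - 148*z) + l*(-55*z^2 + 46*z + 5) + 7*z^3 + 37*z^2 + 5*z - 25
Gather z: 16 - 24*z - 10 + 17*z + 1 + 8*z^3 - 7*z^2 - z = 8*z^3 - 7*z^2 - 8*z + 7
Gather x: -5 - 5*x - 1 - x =-6*x - 6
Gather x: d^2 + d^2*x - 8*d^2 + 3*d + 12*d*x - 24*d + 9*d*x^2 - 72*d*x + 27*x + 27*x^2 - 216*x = -7*d^2 - 21*d + x^2*(9*d + 27) + x*(d^2 - 60*d - 189)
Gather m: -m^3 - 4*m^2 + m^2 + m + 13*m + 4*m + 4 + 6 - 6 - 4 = -m^3 - 3*m^2 + 18*m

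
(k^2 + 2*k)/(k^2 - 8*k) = (k + 2)/(k - 8)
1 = 1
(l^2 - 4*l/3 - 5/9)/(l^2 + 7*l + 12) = (9*l^2 - 12*l - 5)/(9*(l^2 + 7*l + 12))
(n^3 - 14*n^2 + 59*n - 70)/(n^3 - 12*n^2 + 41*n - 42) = (n - 5)/(n - 3)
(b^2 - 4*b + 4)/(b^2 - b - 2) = (b - 2)/(b + 1)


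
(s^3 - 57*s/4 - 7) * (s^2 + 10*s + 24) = s^5 + 10*s^4 + 39*s^3/4 - 299*s^2/2 - 412*s - 168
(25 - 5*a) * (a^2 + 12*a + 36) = -5*a^3 - 35*a^2 + 120*a + 900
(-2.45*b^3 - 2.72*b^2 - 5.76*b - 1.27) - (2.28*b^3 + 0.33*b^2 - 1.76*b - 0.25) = -4.73*b^3 - 3.05*b^2 - 4.0*b - 1.02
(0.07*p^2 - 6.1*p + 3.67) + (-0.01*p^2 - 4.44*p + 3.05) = 0.06*p^2 - 10.54*p + 6.72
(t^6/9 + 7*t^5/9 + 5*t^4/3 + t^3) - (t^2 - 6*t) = t^6/9 + 7*t^5/9 + 5*t^4/3 + t^3 - t^2 + 6*t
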